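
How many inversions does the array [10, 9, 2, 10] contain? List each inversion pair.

Finding inversions in [10, 9, 2, 10]:

(0, 1): arr[0]=10 > arr[1]=9
(0, 2): arr[0]=10 > arr[2]=2
(1, 2): arr[1]=9 > arr[2]=2

Total inversions: 3

The array has 3 inversion(s): (0,1), (0,2), (1,2). Each pair (i,j) satisfies i < j and arr[i] > arr[j].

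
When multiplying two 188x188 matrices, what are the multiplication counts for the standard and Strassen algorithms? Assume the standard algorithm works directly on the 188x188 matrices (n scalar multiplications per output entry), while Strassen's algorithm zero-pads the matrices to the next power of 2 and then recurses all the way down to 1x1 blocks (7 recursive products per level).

Matrix multiplication for 188x188 matrices:

Strassen's algorithm requires power-of-2 dimensions. Pad 188x188 to 256x256 (next power of 2).

Standard algorithm: 188^3 = 6644672 multiplications
Strassen's algorithm: 7^(log2(256)) = 7^8 = 5764801 multiplications
Savings: 6644672 - 5764801 = 879871 multiplications

Standard: 6644672 multiplications (188^3). Strassen: 5764801 multiplications (7^8, after padding to 256x256). Strassen reduces 8 recursive multiplications to 7 at each level.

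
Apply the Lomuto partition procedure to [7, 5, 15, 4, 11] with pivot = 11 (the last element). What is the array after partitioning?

Lomuto partition with pivot = 11:

Initial array: [7, 5, 15, 4, 11]

arr[0]=7 <= 11: swap with position 0, array becomes [7, 5, 15, 4, 11]
arr[1]=5 <= 11: swap with position 1, array becomes [7, 5, 15, 4, 11]
arr[2]=15 > 11: no swap
arr[3]=4 <= 11: swap with position 2, array becomes [7, 5, 4, 15, 11]

Place pivot at position 3: [7, 5, 4, 11, 15]
Pivot position: 3

After partitioning with pivot 11, the array becomes [7, 5, 4, 11, 15]. The pivot is placed at index 3. All elements to the left of the pivot are <= 11, and all elements to the right are > 11.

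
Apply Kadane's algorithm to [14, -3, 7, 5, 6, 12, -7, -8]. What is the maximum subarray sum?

Using Kadane's algorithm on [14, -3, 7, 5, 6, 12, -7, -8]:

Scanning through the array:
Position 1 (value -3): max_ending_here = 11, max_so_far = 14
Position 2 (value 7): max_ending_here = 18, max_so_far = 18
Position 3 (value 5): max_ending_here = 23, max_so_far = 23
Position 4 (value 6): max_ending_here = 29, max_so_far = 29
Position 5 (value 12): max_ending_here = 41, max_so_far = 41
Position 6 (value -7): max_ending_here = 34, max_so_far = 41
Position 7 (value -8): max_ending_here = 26, max_so_far = 41

Maximum subarray: [14, -3, 7, 5, 6, 12]
Maximum sum: 41

The maximum subarray is [14, -3, 7, 5, 6, 12] with sum 41. This subarray runs from index 0 to index 5.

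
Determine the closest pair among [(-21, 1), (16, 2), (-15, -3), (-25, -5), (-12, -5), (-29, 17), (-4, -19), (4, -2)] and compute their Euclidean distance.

Computing all pairwise distances among 8 points:

d((-21, 1), (16, 2)) = 37.0135
d((-21, 1), (-15, -3)) = 7.2111
d((-21, 1), (-25, -5)) = 7.2111
d((-21, 1), (-12, -5)) = 10.8167
d((-21, 1), (-29, 17)) = 17.8885
d((-21, 1), (-4, -19)) = 26.2488
d((-21, 1), (4, -2)) = 25.1794
d((16, 2), (-15, -3)) = 31.4006
d((16, 2), (-25, -5)) = 41.5933
d((16, 2), (-12, -5)) = 28.8617
d((16, 2), (-29, 17)) = 47.4342
d((16, 2), (-4, -19)) = 29.0
d((16, 2), (4, -2)) = 12.6491
d((-15, -3), (-25, -5)) = 10.198
d((-15, -3), (-12, -5)) = 3.6056 <-- minimum
d((-15, -3), (-29, 17)) = 24.4131
d((-15, -3), (-4, -19)) = 19.4165
d((-15, -3), (4, -2)) = 19.0263
d((-25, -5), (-12, -5)) = 13.0
d((-25, -5), (-29, 17)) = 22.3607
d((-25, -5), (-4, -19)) = 25.2389
d((-25, -5), (4, -2)) = 29.1548
d((-12, -5), (-29, 17)) = 27.8029
d((-12, -5), (-4, -19)) = 16.1245
d((-12, -5), (4, -2)) = 16.2788
d((-29, 17), (-4, -19)) = 43.8292
d((-29, 17), (4, -2)) = 38.0789
d((-4, -19), (4, -2)) = 18.7883

Closest pair: (-15, -3) and (-12, -5) with distance 3.6056

The closest pair is (-15, -3) and (-12, -5) with Euclidean distance 3.6056. For 8 points, brute-force pairwise comparison is shown above. For large n, the divide-and-conquer algorithm (sort by x, recurse on halves, check the dividing strip) achieves O(n log n).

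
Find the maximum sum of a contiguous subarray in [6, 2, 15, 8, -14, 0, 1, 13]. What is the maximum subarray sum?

Using Kadane's algorithm on [6, 2, 15, 8, -14, 0, 1, 13]:

Scanning through the array:
Position 1 (value 2): max_ending_here = 8, max_so_far = 8
Position 2 (value 15): max_ending_here = 23, max_so_far = 23
Position 3 (value 8): max_ending_here = 31, max_so_far = 31
Position 4 (value -14): max_ending_here = 17, max_so_far = 31
Position 5 (value 0): max_ending_here = 17, max_so_far = 31
Position 6 (value 1): max_ending_here = 18, max_so_far = 31
Position 7 (value 13): max_ending_here = 31, max_so_far = 31

Maximum subarray: [6, 2, 15, 8]
Maximum sum: 31

The maximum subarray is [6, 2, 15, 8] with sum 31. This subarray runs from index 0 to index 3.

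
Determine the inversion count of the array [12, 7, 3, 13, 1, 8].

Finding inversions in [12, 7, 3, 13, 1, 8]:

(0, 1): arr[0]=12 > arr[1]=7
(0, 2): arr[0]=12 > arr[2]=3
(0, 4): arr[0]=12 > arr[4]=1
(0, 5): arr[0]=12 > arr[5]=8
(1, 2): arr[1]=7 > arr[2]=3
(1, 4): arr[1]=7 > arr[4]=1
(2, 4): arr[2]=3 > arr[4]=1
(3, 4): arr[3]=13 > arr[4]=1
(3, 5): arr[3]=13 > arr[5]=8

Total inversions: 9

The array has 9 inversion(s): (0,1), (0,2), (0,4), (0,5), (1,2), (1,4), (2,4), (3,4), (3,5). Each pair (i,j) satisfies i < j and arr[i] > arr[j].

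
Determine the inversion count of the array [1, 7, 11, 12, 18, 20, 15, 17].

Finding inversions in [1, 7, 11, 12, 18, 20, 15, 17]:

(4, 6): arr[4]=18 > arr[6]=15
(4, 7): arr[4]=18 > arr[7]=17
(5, 6): arr[5]=20 > arr[6]=15
(5, 7): arr[5]=20 > arr[7]=17

Total inversions: 4

The array has 4 inversion(s): (4,6), (4,7), (5,6), (5,7). Each pair (i,j) satisfies i < j and arr[i] > arr[j].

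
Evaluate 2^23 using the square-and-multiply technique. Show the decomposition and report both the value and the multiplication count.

Computing 2^23 by squaring (build up from 2^1; each line after the first costs one multiplication):

2^1 = 2
2^2 = (2^1)^2 = 2^2 = 4
2^4 = (2^2)^2 = 4^2 = 16
2^5 = 2 * 2^4 = 2 * 16 = 32
2^10 = (2^5)^2 = 32^2 = 1024
2^11 = 2 * 2^10 = 2 * 1024 = 2048
2^22 = (2^11)^2 = 2048^2 = 4194304
2^23 = 2 * 2^22 = 2 * 4194304 = 8388608

Result: 8388608
Multiplications needed: 7 (7 lines after 2^1)

2^23 = 8388608. Using exponentiation by squaring, this requires 7 multiplications. The key idea: if the exponent is even, square the half-power; if odd, multiply by the base once.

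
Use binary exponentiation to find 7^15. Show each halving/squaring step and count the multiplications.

Computing 7^15 by squaring (build up from 7^1; each line after the first costs one multiplication):

7^1 = 7
7^2 = (7^1)^2 = 7^2 = 49
7^3 = 7 * 7^2 = 7 * 49 = 343
7^6 = (7^3)^2 = 343^2 = 117649
7^7 = 7 * 7^6 = 7 * 117649 = 823543
7^14 = (7^7)^2 = 823543^2 = 678223072849
7^15 = 7 * 7^14 = 7 * 678223072849 = 4747561509943

Result: 4747561509943
Multiplications needed: 6 (6 lines after 7^1)

7^15 = 4747561509943. Using exponentiation by squaring, this requires 6 multiplications. The key idea: if the exponent is even, square the half-power; if odd, multiply by the base once.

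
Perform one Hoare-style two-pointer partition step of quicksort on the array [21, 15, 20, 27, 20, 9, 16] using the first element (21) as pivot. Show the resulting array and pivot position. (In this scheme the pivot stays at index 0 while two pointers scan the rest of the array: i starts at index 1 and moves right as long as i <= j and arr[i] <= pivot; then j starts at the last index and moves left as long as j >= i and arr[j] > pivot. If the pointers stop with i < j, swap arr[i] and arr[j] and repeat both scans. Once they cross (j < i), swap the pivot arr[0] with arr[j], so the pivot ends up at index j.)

Hoare-style two-pointer partition with pivot = 21:

Initial array: [21, 15, 20, 27, 20, 9, 16]

Pointers start at i = 1, j = 6.
i stops at index 3 (arr[3]=27 > 21), j stops at index 6 (arr[6]=16 <= 21): swap arr[3] and arr[6], array becomes [21, 15, 20, 16, 20, 9, 27]
i ends at 6, j ends at 5: the pointers have crossed (j < i), so scanning stops.

Swap pivot arr[0] with arr[5] to place pivot at position 5: [9, 15, 20, 16, 20, 21, 27]
Pivot position: 5

After partitioning with pivot 21, the array becomes [9, 15, 20, 16, 20, 21, 27]. The pivot is placed at index 5. All elements to the left of the pivot are <= 21, and all elements to the right are > 21.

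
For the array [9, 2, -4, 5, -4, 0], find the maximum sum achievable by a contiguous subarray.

Using Kadane's algorithm on [9, 2, -4, 5, -4, 0]:

Scanning through the array:
Position 1 (value 2): max_ending_here = 11, max_so_far = 11
Position 2 (value -4): max_ending_here = 7, max_so_far = 11
Position 3 (value 5): max_ending_here = 12, max_so_far = 12
Position 4 (value -4): max_ending_here = 8, max_so_far = 12
Position 5 (value 0): max_ending_here = 8, max_so_far = 12

Maximum subarray: [9, 2, -4, 5]
Maximum sum: 12

The maximum subarray is [9, 2, -4, 5] with sum 12. This subarray runs from index 0 to index 3.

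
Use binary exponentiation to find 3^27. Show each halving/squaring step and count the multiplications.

Computing 3^27 by squaring (build up from 3^1; each line after the first costs one multiplication):

3^1 = 3
3^2 = (3^1)^2 = 3^2 = 9
3^3 = 3 * 3^2 = 3 * 9 = 27
3^6 = (3^3)^2 = 27^2 = 729
3^12 = (3^6)^2 = 729^2 = 531441
3^13 = 3 * 3^12 = 3 * 531441 = 1594323
3^26 = (3^13)^2 = 1594323^2 = 2541865828329
3^27 = 3 * 3^26 = 3 * 2541865828329 = 7625597484987

Result: 7625597484987
Multiplications needed: 7 (7 lines after 3^1)

3^27 = 7625597484987. Using exponentiation by squaring, this requires 7 multiplications. The key idea: if the exponent is even, square the half-power; if odd, multiply by the base once.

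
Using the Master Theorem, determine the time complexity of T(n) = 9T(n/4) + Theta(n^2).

Master Theorem for T(n) = 9T(n/4) + O(n^2):

a = 9, b = 4, c = 2
log_b(a) = log_4(9) = 1.5850

Case 3: c = 2 > log_4(9) = 1.5850
T(n) = O(n^2) = O(n^2)

For T(n) = 9T(n/4) + O(n^2): log_4(9) = 1.5850. This is Case 3 of the Master Theorem (c > log_b(a), work dominated by root), giving O(n^2).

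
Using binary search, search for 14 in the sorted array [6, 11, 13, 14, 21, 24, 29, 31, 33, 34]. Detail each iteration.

Binary search for 14 in [6, 11, 13, 14, 21, 24, 29, 31, 33, 34]:

lo=0, hi=9, mid=4, arr[mid]=21 -> 21 > 14, search left half
lo=0, hi=3, mid=1, arr[mid]=11 -> 11 < 14, search right half
lo=2, hi=3, mid=2, arr[mid]=13 -> 13 < 14, search right half
lo=3, hi=3, mid=3, arr[mid]=14 -> Found target at index 3!

Binary search finds 14 at index 3 after 4 comparisons. The search repeatedly halves the search space by comparing with the middle element.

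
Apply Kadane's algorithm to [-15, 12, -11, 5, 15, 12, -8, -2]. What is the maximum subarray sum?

Using Kadane's algorithm on [-15, 12, -11, 5, 15, 12, -8, -2]:

Scanning through the array:
Position 1 (value 12): max_ending_here = 12, max_so_far = 12
Position 2 (value -11): max_ending_here = 1, max_so_far = 12
Position 3 (value 5): max_ending_here = 6, max_so_far = 12
Position 4 (value 15): max_ending_here = 21, max_so_far = 21
Position 5 (value 12): max_ending_here = 33, max_so_far = 33
Position 6 (value -8): max_ending_here = 25, max_so_far = 33
Position 7 (value -2): max_ending_here = 23, max_so_far = 33

Maximum subarray: [12, -11, 5, 15, 12]
Maximum sum: 33

The maximum subarray is [12, -11, 5, 15, 12] with sum 33. This subarray runs from index 1 to index 5.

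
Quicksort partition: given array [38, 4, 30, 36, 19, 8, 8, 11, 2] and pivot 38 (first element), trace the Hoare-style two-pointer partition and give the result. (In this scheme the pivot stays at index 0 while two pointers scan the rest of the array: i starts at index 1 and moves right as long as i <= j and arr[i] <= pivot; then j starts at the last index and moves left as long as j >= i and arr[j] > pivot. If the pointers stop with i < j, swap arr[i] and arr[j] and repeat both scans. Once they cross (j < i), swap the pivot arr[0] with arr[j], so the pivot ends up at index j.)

Hoare-style two-pointer partition with pivot = 38:

Initial array: [38, 4, 30, 36, 19, 8, 8, 11, 2]

Pointers start at i = 1, j = 8.
i ends at 9, j ends at 8: the pointers have crossed (j < i), so scanning stops.

Swap pivot arr[0] with arr[8] to place pivot at position 8: [2, 4, 30, 36, 19, 8, 8, 11, 38]
Pivot position: 8

After partitioning with pivot 38, the array becomes [2, 4, 30, 36, 19, 8, 8, 11, 38]. The pivot is placed at index 8. All elements to the left of the pivot are <= 38, and all elements to the right are > 38.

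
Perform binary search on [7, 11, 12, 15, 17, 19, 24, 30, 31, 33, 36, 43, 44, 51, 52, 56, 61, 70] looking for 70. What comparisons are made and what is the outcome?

Binary search for 70 in [7, 11, 12, 15, 17, 19, 24, 30, 31, 33, 36, 43, 44, 51, 52, 56, 61, 70]:

lo=0, hi=17, mid=8, arr[mid]=31 -> 31 < 70, search right half
lo=9, hi=17, mid=13, arr[mid]=51 -> 51 < 70, search right half
lo=14, hi=17, mid=15, arr[mid]=56 -> 56 < 70, search right half
lo=16, hi=17, mid=16, arr[mid]=61 -> 61 < 70, search right half
lo=17, hi=17, mid=17, arr[mid]=70 -> Found target at index 17!

Binary search finds 70 at index 17 after 5 comparisons. The search repeatedly halves the search space by comparing with the middle element.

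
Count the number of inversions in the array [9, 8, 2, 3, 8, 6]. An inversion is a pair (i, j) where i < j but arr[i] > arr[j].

Finding inversions in [9, 8, 2, 3, 8, 6]:

(0, 1): arr[0]=9 > arr[1]=8
(0, 2): arr[0]=9 > arr[2]=2
(0, 3): arr[0]=9 > arr[3]=3
(0, 4): arr[0]=9 > arr[4]=8
(0, 5): arr[0]=9 > arr[5]=6
(1, 2): arr[1]=8 > arr[2]=2
(1, 3): arr[1]=8 > arr[3]=3
(1, 5): arr[1]=8 > arr[5]=6
(4, 5): arr[4]=8 > arr[5]=6

Total inversions: 9

The array has 9 inversion(s): (0,1), (0,2), (0,3), (0,4), (0,5), (1,2), (1,3), (1,5), (4,5). Each pair (i,j) satisfies i < j and arr[i] > arr[j].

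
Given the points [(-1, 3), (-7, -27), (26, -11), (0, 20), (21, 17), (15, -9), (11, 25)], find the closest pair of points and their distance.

Computing all pairwise distances among 7 points:

d((-1, 3), (-7, -27)) = 30.5941
d((-1, 3), (26, -11)) = 30.4138
d((-1, 3), (0, 20)) = 17.0294
d((-1, 3), (21, 17)) = 26.0768
d((-1, 3), (15, -9)) = 20.0
d((-1, 3), (11, 25)) = 25.0599
d((-7, -27), (26, -11)) = 36.6742
d((-7, -27), (0, 20)) = 47.5184
d((-7, -27), (21, 17)) = 52.1536
d((-7, -27), (15, -9)) = 28.4253
d((-7, -27), (11, 25)) = 55.0273
d((26, -11), (0, 20)) = 40.4599
d((26, -11), (21, 17)) = 28.4429
d((26, -11), (15, -9)) = 11.1803 <-- minimum
d((26, -11), (11, 25)) = 39.0
d((0, 20), (21, 17)) = 21.2132
d((0, 20), (15, -9)) = 32.6497
d((0, 20), (11, 25)) = 12.083
d((21, 17), (15, -9)) = 26.6833
d((21, 17), (11, 25)) = 12.8062
d((15, -9), (11, 25)) = 34.2345

Closest pair: (26, -11) and (15, -9) with distance 11.1803

The closest pair is (26, -11) and (15, -9) with Euclidean distance 11.1803. For 7 points, brute-force pairwise comparison is shown above. For large n, the divide-and-conquer algorithm (sort by x, recurse on halves, check the dividing strip) achieves O(n log n).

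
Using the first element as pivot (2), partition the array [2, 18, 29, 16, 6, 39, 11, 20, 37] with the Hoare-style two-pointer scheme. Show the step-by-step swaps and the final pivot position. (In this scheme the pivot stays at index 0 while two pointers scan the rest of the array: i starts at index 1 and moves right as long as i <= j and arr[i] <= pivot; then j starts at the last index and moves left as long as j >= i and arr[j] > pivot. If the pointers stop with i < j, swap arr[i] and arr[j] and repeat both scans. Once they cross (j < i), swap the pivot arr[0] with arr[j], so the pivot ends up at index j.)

Hoare-style two-pointer partition with pivot = 2:

Initial array: [2, 18, 29, 16, 6, 39, 11, 20, 37]

Pointers start at i = 1, j = 8.
i ends at 1, j ends at 0: the pointers have crossed (j < i), so scanning stops.

j = 0, so swapping arr[0] with arr[j] leaves the pivot at position 0: [2, 18, 29, 16, 6, 39, 11, 20, 37]
Pivot position: 0

After partitioning with pivot 2, the array becomes [2, 18, 29, 16, 6, 39, 11, 20, 37]. The pivot is placed at index 0. All elements to the left of the pivot are <= 2, and all elements to the right are > 2.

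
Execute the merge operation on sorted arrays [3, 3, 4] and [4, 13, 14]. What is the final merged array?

Merging process:

Compare 3 vs 4: take 3 from left. Merged: [3]
Compare 3 vs 4: take 3 from left. Merged: [3, 3]
Compare 4 vs 4: take 4 from left. Merged: [3, 3, 4]
Append remaining from right: [4, 13, 14]. Merged: [3, 3, 4, 4, 13, 14]

Final merged array: [3, 3, 4, 4, 13, 14]
Total comparisons: 3

The merged array is [3, 3, 4, 4, 13, 14], requiring 3 comparisons. The merge step runs in O(n) time where n is the total number of elements.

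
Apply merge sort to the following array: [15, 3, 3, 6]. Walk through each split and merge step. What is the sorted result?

Merge sort trace:

Split: [15, 3, 3, 6] -> [15, 3] and [3, 6]
  Split: [15, 3] -> [15] and [3]
  Merge: [15] + [3] -> [3, 15]
  Split: [3, 6] -> [3] and [6]
  Merge: [3] + [6] -> [3, 6]
Merge: [3, 15] + [3, 6] -> [3, 3, 6, 15]

Final sorted array: [3, 3, 6, 15]

The merge sort proceeds by recursively splitting the array and merging sorted halves.
After all merges, the sorted array is [3, 3, 6, 15].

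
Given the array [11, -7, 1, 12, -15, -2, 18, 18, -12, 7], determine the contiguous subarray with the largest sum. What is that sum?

Using Kadane's algorithm on [11, -7, 1, 12, -15, -2, 18, 18, -12, 7]:

Scanning through the array:
Position 1 (value -7): max_ending_here = 4, max_so_far = 11
Position 2 (value 1): max_ending_here = 5, max_so_far = 11
Position 3 (value 12): max_ending_here = 17, max_so_far = 17
Position 4 (value -15): max_ending_here = 2, max_so_far = 17
Position 5 (value -2): max_ending_here = 0, max_so_far = 17
Position 6 (value 18): max_ending_here = 18, max_so_far = 18
Position 7 (value 18): max_ending_here = 36, max_so_far = 36
Position 8 (value -12): max_ending_here = 24, max_so_far = 36
Position 9 (value 7): max_ending_here = 31, max_so_far = 36

Maximum subarray: [11, -7, 1, 12, -15, -2, 18, 18]
Maximum sum: 36

The maximum subarray is [11, -7, 1, 12, -15, -2, 18, 18] with sum 36. This subarray runs from index 0 to index 7.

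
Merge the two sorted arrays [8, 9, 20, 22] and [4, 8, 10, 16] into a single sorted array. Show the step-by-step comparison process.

Merging process:

Compare 8 vs 4: take 4 from right. Merged: [4]
Compare 8 vs 8: take 8 from left. Merged: [4, 8]
Compare 9 vs 8: take 8 from right. Merged: [4, 8, 8]
Compare 9 vs 10: take 9 from left. Merged: [4, 8, 8, 9]
Compare 20 vs 10: take 10 from right. Merged: [4, 8, 8, 9, 10]
Compare 20 vs 16: take 16 from right. Merged: [4, 8, 8, 9, 10, 16]
Append remaining from left: [20, 22]. Merged: [4, 8, 8, 9, 10, 16, 20, 22]

Final merged array: [4, 8, 8, 9, 10, 16, 20, 22]
Total comparisons: 6

The merged array is [4, 8, 8, 9, 10, 16, 20, 22], requiring 6 comparisons. The merge step runs in O(n) time where n is the total number of elements.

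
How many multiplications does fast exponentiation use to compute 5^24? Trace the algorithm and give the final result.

Computing 5^24 by squaring (build up from 5^1; each line after the first costs one multiplication):

5^1 = 5
5^2 = (5^1)^2 = 5^2 = 25
5^3 = 5 * 5^2 = 5 * 25 = 125
5^6 = (5^3)^2 = 125^2 = 15625
5^12 = (5^6)^2 = 15625^2 = 244140625
5^24 = (5^12)^2 = 244140625^2 = 59604644775390625

Result: 59604644775390625
Multiplications needed: 5 (5 lines after 5^1)

5^24 = 59604644775390625. Using exponentiation by squaring, this requires 5 multiplications. The key idea: if the exponent is even, square the half-power; if odd, multiply by the base once.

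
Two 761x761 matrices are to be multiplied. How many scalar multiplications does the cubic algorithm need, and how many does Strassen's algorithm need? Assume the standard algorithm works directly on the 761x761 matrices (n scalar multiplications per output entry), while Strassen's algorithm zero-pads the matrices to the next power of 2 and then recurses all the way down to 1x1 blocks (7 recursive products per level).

Matrix multiplication for 761x761 matrices:

Strassen's algorithm requires power-of-2 dimensions. Pad 761x761 to 1024x1024 (next power of 2).

Standard algorithm: 761^3 = 440711081 multiplications
Strassen's algorithm: 7^(log2(1024)) = 7^10 = 282475249 multiplications
Savings: 440711081 - 282475249 = 158235832 multiplications

Standard: 440711081 multiplications (761^3). Strassen: 282475249 multiplications (7^10, after padding to 1024x1024). Strassen reduces 8 recursive multiplications to 7 at each level.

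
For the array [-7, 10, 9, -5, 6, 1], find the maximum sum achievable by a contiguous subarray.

Using Kadane's algorithm on [-7, 10, 9, -5, 6, 1]:

Scanning through the array:
Position 1 (value 10): max_ending_here = 10, max_so_far = 10
Position 2 (value 9): max_ending_here = 19, max_so_far = 19
Position 3 (value -5): max_ending_here = 14, max_so_far = 19
Position 4 (value 6): max_ending_here = 20, max_so_far = 20
Position 5 (value 1): max_ending_here = 21, max_so_far = 21

Maximum subarray: [10, 9, -5, 6, 1]
Maximum sum: 21

The maximum subarray is [10, 9, -5, 6, 1] with sum 21. This subarray runs from index 1 to index 5.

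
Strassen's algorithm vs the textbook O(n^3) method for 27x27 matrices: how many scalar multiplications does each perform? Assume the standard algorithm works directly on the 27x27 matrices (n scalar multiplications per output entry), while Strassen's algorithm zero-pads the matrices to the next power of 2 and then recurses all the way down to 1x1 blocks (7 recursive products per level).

Matrix multiplication for 27x27 matrices:

Strassen's algorithm requires power-of-2 dimensions. Pad 27x27 to 32x32 (next power of 2).

Standard algorithm: 27^3 = 19683 multiplications
Strassen's algorithm: 7^(log2(32)) = 7^5 = 16807 multiplications
Savings: 19683 - 16807 = 2876 multiplications

Standard: 19683 multiplications (27^3). Strassen: 16807 multiplications (7^5, after padding to 32x32). Strassen reduces 8 recursive multiplications to 7 at each level.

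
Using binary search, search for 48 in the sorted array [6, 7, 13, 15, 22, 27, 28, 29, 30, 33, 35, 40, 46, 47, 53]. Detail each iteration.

Binary search for 48 in [6, 7, 13, 15, 22, 27, 28, 29, 30, 33, 35, 40, 46, 47, 53]:

lo=0, hi=14, mid=7, arr[mid]=29 -> 29 < 48, search right half
lo=8, hi=14, mid=11, arr[mid]=40 -> 40 < 48, search right half
lo=12, hi=14, mid=13, arr[mid]=47 -> 47 < 48, search right half
lo=14, hi=14, mid=14, arr[mid]=53 -> 53 > 48, search left half
lo=14 > hi=13, target 48 not found

Binary search determines that 48 is not in the array after 4 comparisons. The search space was exhausted without finding the target.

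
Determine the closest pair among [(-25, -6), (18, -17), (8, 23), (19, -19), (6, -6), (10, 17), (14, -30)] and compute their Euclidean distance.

Computing all pairwise distances among 7 points:

d((-25, -6), (18, -17)) = 44.3847
d((-25, -6), (8, 23)) = 43.9318
d((-25, -6), (19, -19)) = 45.8803
d((-25, -6), (6, -6)) = 31.0
d((-25, -6), (10, 17)) = 41.8808
d((-25, -6), (14, -30)) = 45.793
d((18, -17), (8, 23)) = 41.2311
d((18, -17), (19, -19)) = 2.2361 <-- minimum
d((18, -17), (6, -6)) = 16.2788
d((18, -17), (10, 17)) = 34.9285
d((18, -17), (14, -30)) = 13.6015
d((8, 23), (19, -19)) = 43.4166
d((8, 23), (6, -6)) = 29.0689
d((8, 23), (10, 17)) = 6.3246
d((8, 23), (14, -30)) = 53.3385
d((19, -19), (6, -6)) = 18.3848
d((19, -19), (10, 17)) = 37.108
d((19, -19), (14, -30)) = 12.083
d((6, -6), (10, 17)) = 23.3452
d((6, -6), (14, -30)) = 25.2982
d((10, 17), (14, -30)) = 47.1699

Closest pair: (18, -17) and (19, -19) with distance 2.2361

The closest pair is (18, -17) and (19, -19) with Euclidean distance 2.2361. For 7 points, brute-force pairwise comparison is shown above. For large n, the divide-and-conquer algorithm (sort by x, recurse on halves, check the dividing strip) achieves O(n log n).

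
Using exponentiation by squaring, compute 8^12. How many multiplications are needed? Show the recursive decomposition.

Computing 8^12 by squaring (build up from 8^1; each line after the first costs one multiplication):

8^1 = 8
8^2 = (8^1)^2 = 8^2 = 64
8^3 = 8 * 8^2 = 8 * 64 = 512
8^6 = (8^3)^2 = 512^2 = 262144
8^12 = (8^6)^2 = 262144^2 = 68719476736

Result: 68719476736
Multiplications needed: 4 (4 lines after 8^1)

8^12 = 68719476736. Using exponentiation by squaring, this requires 4 multiplications. The key idea: if the exponent is even, square the half-power; if odd, multiply by the base once.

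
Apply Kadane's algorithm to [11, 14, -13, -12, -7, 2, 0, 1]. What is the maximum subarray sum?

Using Kadane's algorithm on [11, 14, -13, -12, -7, 2, 0, 1]:

Scanning through the array:
Position 1 (value 14): max_ending_here = 25, max_so_far = 25
Position 2 (value -13): max_ending_here = 12, max_so_far = 25
Position 3 (value -12): max_ending_here = 0, max_so_far = 25
Position 4 (value -7): max_ending_here = -7, max_so_far = 25
Position 5 (value 2): max_ending_here = 2, max_so_far = 25
Position 6 (value 0): max_ending_here = 2, max_so_far = 25
Position 7 (value 1): max_ending_here = 3, max_so_far = 25

Maximum subarray: [11, 14]
Maximum sum: 25

The maximum subarray is [11, 14] with sum 25. This subarray runs from index 0 to index 1.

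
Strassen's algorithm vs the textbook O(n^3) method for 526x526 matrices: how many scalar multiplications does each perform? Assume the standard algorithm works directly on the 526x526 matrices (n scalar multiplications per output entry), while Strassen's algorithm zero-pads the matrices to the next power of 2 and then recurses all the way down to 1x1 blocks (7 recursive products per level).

Matrix multiplication for 526x526 matrices:

Strassen's algorithm requires power-of-2 dimensions. Pad 526x526 to 1024x1024 (next power of 2).

Standard algorithm: 526^3 = 145531576 multiplications
Strassen's algorithm: 7^(log2(1024)) = 7^10 = 282475249 multiplications
Difference: 145531576 - 282475249 = -136943673 (Strassen uses MORE here due to padding overhead — for small or just-over-power-of-2 n, padding can outweigh the per-level savings)

Standard: 145531576 multiplications (526^3). Strassen: 282475249 multiplications (7^10, after padding to 1024x1024). Strassen reduces 8 recursive multiplications to 7 at each level.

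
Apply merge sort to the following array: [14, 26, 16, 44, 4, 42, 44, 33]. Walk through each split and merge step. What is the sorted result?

Merge sort trace:

Split: [14, 26, 16, 44, 4, 42, 44, 33] -> [14, 26, 16, 44] and [4, 42, 44, 33]
  Split: [14, 26, 16, 44] -> [14, 26] and [16, 44]
    Split: [14, 26] -> [14] and [26]
    Merge: [14] + [26] -> [14, 26]
    Split: [16, 44] -> [16] and [44]
    Merge: [16] + [44] -> [16, 44]
  Merge: [14, 26] + [16, 44] -> [14, 16, 26, 44]
  Split: [4, 42, 44, 33] -> [4, 42] and [44, 33]
    Split: [4, 42] -> [4] and [42]
    Merge: [4] + [42] -> [4, 42]
    Split: [44, 33] -> [44] and [33]
    Merge: [44] + [33] -> [33, 44]
  Merge: [4, 42] + [33, 44] -> [4, 33, 42, 44]
Merge: [14, 16, 26, 44] + [4, 33, 42, 44] -> [4, 14, 16, 26, 33, 42, 44, 44]

Final sorted array: [4, 14, 16, 26, 33, 42, 44, 44]

The merge sort proceeds by recursively splitting the array and merging sorted halves.
After all merges, the sorted array is [4, 14, 16, 26, 33, 42, 44, 44].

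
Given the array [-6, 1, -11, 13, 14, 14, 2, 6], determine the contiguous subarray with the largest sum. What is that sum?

Using Kadane's algorithm on [-6, 1, -11, 13, 14, 14, 2, 6]:

Scanning through the array:
Position 1 (value 1): max_ending_here = 1, max_so_far = 1
Position 2 (value -11): max_ending_here = -10, max_so_far = 1
Position 3 (value 13): max_ending_here = 13, max_so_far = 13
Position 4 (value 14): max_ending_here = 27, max_so_far = 27
Position 5 (value 14): max_ending_here = 41, max_so_far = 41
Position 6 (value 2): max_ending_here = 43, max_so_far = 43
Position 7 (value 6): max_ending_here = 49, max_so_far = 49

Maximum subarray: [13, 14, 14, 2, 6]
Maximum sum: 49

The maximum subarray is [13, 14, 14, 2, 6] with sum 49. This subarray runs from index 3 to index 7.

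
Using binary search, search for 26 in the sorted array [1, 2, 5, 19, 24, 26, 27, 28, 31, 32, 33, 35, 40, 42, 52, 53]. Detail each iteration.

Binary search for 26 in [1, 2, 5, 19, 24, 26, 27, 28, 31, 32, 33, 35, 40, 42, 52, 53]:

lo=0, hi=15, mid=7, arr[mid]=28 -> 28 > 26, search left half
lo=0, hi=6, mid=3, arr[mid]=19 -> 19 < 26, search right half
lo=4, hi=6, mid=5, arr[mid]=26 -> Found target at index 5!

Binary search finds 26 at index 5 after 3 comparisons. The search repeatedly halves the search space by comparing with the middle element.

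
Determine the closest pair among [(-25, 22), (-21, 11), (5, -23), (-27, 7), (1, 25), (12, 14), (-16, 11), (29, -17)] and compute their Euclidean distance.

Computing all pairwise distances among 8 points:

d((-25, 22), (-21, 11)) = 11.7047
d((-25, 22), (5, -23)) = 54.0833
d((-25, 22), (-27, 7)) = 15.1327
d((-25, 22), (1, 25)) = 26.1725
d((-25, 22), (12, 14)) = 37.855
d((-25, 22), (-16, 11)) = 14.2127
d((-25, 22), (29, -17)) = 66.6108
d((-21, 11), (5, -23)) = 42.8019
d((-21, 11), (-27, 7)) = 7.2111
d((-21, 11), (1, 25)) = 26.0768
d((-21, 11), (12, 14)) = 33.1361
d((-21, 11), (-16, 11)) = 5.0 <-- minimum
d((-21, 11), (29, -17)) = 57.3062
d((5, -23), (-27, 7)) = 43.8634
d((5, -23), (1, 25)) = 48.1664
d((5, -23), (12, 14)) = 37.6563
d((5, -23), (-16, 11)) = 39.9625
d((5, -23), (29, -17)) = 24.7386
d((-27, 7), (1, 25)) = 33.2866
d((-27, 7), (12, 14)) = 39.6232
d((-27, 7), (-16, 11)) = 11.7047
d((-27, 7), (29, -17)) = 60.9262
d((1, 25), (12, 14)) = 15.5563
d((1, 25), (-16, 11)) = 22.0227
d((1, 25), (29, -17)) = 50.4777
d((12, 14), (-16, 11)) = 28.1603
d((12, 14), (29, -17)) = 35.3553
d((-16, 11), (29, -17)) = 53.0

Closest pair: (-21, 11) and (-16, 11) with distance 5.0

The closest pair is (-21, 11) and (-16, 11) with Euclidean distance 5.0. For 8 points, brute-force pairwise comparison is shown above. For large n, the divide-and-conquer algorithm (sort by x, recurse on halves, check the dividing strip) achieves O(n log n).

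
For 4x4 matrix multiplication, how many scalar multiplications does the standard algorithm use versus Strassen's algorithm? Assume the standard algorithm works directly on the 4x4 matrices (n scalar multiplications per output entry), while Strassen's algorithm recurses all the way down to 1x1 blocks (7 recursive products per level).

Matrix multiplication for 4x4 matrices:

Standard algorithm: 4^3 = 64 multiplications
Strassen's algorithm: 7^(log2(4)) = 7^2 = 49 multiplications
Savings: 64 - 49 = 15 multiplications

Standard: 64 multiplications (4^3). Strassen: 49 multiplications (7^2). Strassen reduces 8 recursive multiplications to 7 at each level.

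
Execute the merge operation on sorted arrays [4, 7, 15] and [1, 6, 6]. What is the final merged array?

Merging process:

Compare 4 vs 1: take 1 from right. Merged: [1]
Compare 4 vs 6: take 4 from left. Merged: [1, 4]
Compare 7 vs 6: take 6 from right. Merged: [1, 4, 6]
Compare 7 vs 6: take 6 from right. Merged: [1, 4, 6, 6]
Append remaining from left: [7, 15]. Merged: [1, 4, 6, 6, 7, 15]

Final merged array: [1, 4, 6, 6, 7, 15]
Total comparisons: 4

The merged array is [1, 4, 6, 6, 7, 15], requiring 4 comparisons. The merge step runs in O(n) time where n is the total number of elements.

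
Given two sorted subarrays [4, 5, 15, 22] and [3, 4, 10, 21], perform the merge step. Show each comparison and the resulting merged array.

Merging process:

Compare 4 vs 3: take 3 from right. Merged: [3]
Compare 4 vs 4: take 4 from left. Merged: [3, 4]
Compare 5 vs 4: take 4 from right. Merged: [3, 4, 4]
Compare 5 vs 10: take 5 from left. Merged: [3, 4, 4, 5]
Compare 15 vs 10: take 10 from right. Merged: [3, 4, 4, 5, 10]
Compare 15 vs 21: take 15 from left. Merged: [3, 4, 4, 5, 10, 15]
Compare 22 vs 21: take 21 from right. Merged: [3, 4, 4, 5, 10, 15, 21]
Append remaining from left: [22]. Merged: [3, 4, 4, 5, 10, 15, 21, 22]

Final merged array: [3, 4, 4, 5, 10, 15, 21, 22]
Total comparisons: 7

The merged array is [3, 4, 4, 5, 10, 15, 21, 22], requiring 7 comparisons. The merge step runs in O(n) time where n is the total number of elements.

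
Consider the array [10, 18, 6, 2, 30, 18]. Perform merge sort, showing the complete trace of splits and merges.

Merge sort trace:

Split: [10, 18, 6, 2, 30, 18] -> [10, 18, 6] and [2, 30, 18]
  Split: [10, 18, 6] -> [10] and [18, 6]
    Split: [18, 6] -> [18] and [6]
    Merge: [18] + [6] -> [6, 18]
  Merge: [10] + [6, 18] -> [6, 10, 18]
  Split: [2, 30, 18] -> [2] and [30, 18]
    Split: [30, 18] -> [30] and [18]
    Merge: [30] + [18] -> [18, 30]
  Merge: [2] + [18, 30] -> [2, 18, 30]
Merge: [6, 10, 18] + [2, 18, 30] -> [2, 6, 10, 18, 18, 30]

Final sorted array: [2, 6, 10, 18, 18, 30]

The merge sort proceeds by recursively splitting the array and merging sorted halves.
After all merges, the sorted array is [2, 6, 10, 18, 18, 30].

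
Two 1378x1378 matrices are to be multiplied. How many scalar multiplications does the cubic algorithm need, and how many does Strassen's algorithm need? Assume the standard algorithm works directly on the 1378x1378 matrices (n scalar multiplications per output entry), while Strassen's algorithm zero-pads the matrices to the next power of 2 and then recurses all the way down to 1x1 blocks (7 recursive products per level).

Matrix multiplication for 1378x1378 matrices:

Strassen's algorithm requires power-of-2 dimensions. Pad 1378x1378 to 2048x2048 (next power of 2).

Standard algorithm: 1378^3 = 2616662152 multiplications
Strassen's algorithm: 7^(log2(2048)) = 7^11 = 1977326743 multiplications
Savings: 2616662152 - 1977326743 = 639335409 multiplications

Standard: 2616662152 multiplications (1378^3). Strassen: 1977326743 multiplications (7^11, after padding to 2048x2048). Strassen reduces 8 recursive multiplications to 7 at each level.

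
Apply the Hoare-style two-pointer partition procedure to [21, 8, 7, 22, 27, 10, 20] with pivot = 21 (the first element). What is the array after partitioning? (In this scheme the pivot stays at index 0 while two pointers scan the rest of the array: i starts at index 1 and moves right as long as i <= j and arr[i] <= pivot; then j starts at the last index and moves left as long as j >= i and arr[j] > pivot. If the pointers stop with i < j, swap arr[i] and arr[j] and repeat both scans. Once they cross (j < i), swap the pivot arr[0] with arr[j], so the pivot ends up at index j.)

Hoare-style two-pointer partition with pivot = 21:

Initial array: [21, 8, 7, 22, 27, 10, 20]

Pointers start at i = 1, j = 6.
i stops at index 3 (arr[3]=22 > 21), j stops at index 6 (arr[6]=20 <= 21): swap arr[3] and arr[6], array becomes [21, 8, 7, 20, 27, 10, 22]
i stops at index 4 (arr[4]=27 > 21), j stops at index 5 (arr[5]=10 <= 21): swap arr[4] and arr[5], array becomes [21, 8, 7, 20, 10, 27, 22]
i ends at 5, j ends at 4: the pointers have crossed (j < i), so scanning stops.

Swap pivot arr[0] with arr[4] to place pivot at position 4: [10, 8, 7, 20, 21, 27, 22]
Pivot position: 4

After partitioning with pivot 21, the array becomes [10, 8, 7, 20, 21, 27, 22]. The pivot is placed at index 4. All elements to the left of the pivot are <= 21, and all elements to the right are > 21.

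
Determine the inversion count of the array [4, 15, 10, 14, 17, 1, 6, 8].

Finding inversions in [4, 15, 10, 14, 17, 1, 6, 8]:

(0, 5): arr[0]=4 > arr[5]=1
(1, 2): arr[1]=15 > arr[2]=10
(1, 3): arr[1]=15 > arr[3]=14
(1, 5): arr[1]=15 > arr[5]=1
(1, 6): arr[1]=15 > arr[6]=6
(1, 7): arr[1]=15 > arr[7]=8
(2, 5): arr[2]=10 > arr[5]=1
(2, 6): arr[2]=10 > arr[6]=6
(2, 7): arr[2]=10 > arr[7]=8
(3, 5): arr[3]=14 > arr[5]=1
(3, 6): arr[3]=14 > arr[6]=6
(3, 7): arr[3]=14 > arr[7]=8
(4, 5): arr[4]=17 > arr[5]=1
(4, 6): arr[4]=17 > arr[6]=6
(4, 7): arr[4]=17 > arr[7]=8

Total inversions: 15

The array has 15 inversion(s): (0,5), (1,2), (1,3), (1,5), (1,6), (1,7), (2,5), (2,6), (2,7), (3,5), (3,6), (3,7), (4,5), (4,6), (4,7). Each pair (i,j) satisfies i < j and arr[i] > arr[j].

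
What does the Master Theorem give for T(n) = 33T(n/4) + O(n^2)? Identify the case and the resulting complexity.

Master Theorem for T(n) = 33T(n/4) + O(n^2):

a = 33, b = 4, c = 2
log_b(a) = log_4(33) = 2.5222

Case 1: c = 2 < log_4(33) = 2.5222
T(n) = O(n^(log_4 33))

For T(n) = 33T(n/4) + O(n^2): log_4(33) = 2.5222. This is Case 1 of the Master Theorem (c < log_b(a), work dominated by leaves), giving O(n^(log_4 33)).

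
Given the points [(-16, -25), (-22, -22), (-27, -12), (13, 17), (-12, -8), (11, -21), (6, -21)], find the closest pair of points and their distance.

Computing all pairwise distances among 7 points:

d((-16, -25), (-22, -22)) = 6.7082
d((-16, -25), (-27, -12)) = 17.0294
d((-16, -25), (13, 17)) = 51.0392
d((-16, -25), (-12, -8)) = 17.4642
d((-16, -25), (11, -21)) = 27.2947
d((-16, -25), (6, -21)) = 22.3607
d((-22, -22), (-27, -12)) = 11.1803
d((-22, -22), (13, 17)) = 52.4023
d((-22, -22), (-12, -8)) = 17.2047
d((-22, -22), (11, -21)) = 33.0151
d((-22, -22), (6, -21)) = 28.0179
d((-27, -12), (13, 17)) = 49.4065
d((-27, -12), (-12, -8)) = 15.5242
d((-27, -12), (11, -21)) = 39.0512
d((-27, -12), (6, -21)) = 34.2053
d((13, 17), (-12, -8)) = 35.3553
d((13, 17), (11, -21)) = 38.0526
d((13, 17), (6, -21)) = 38.6394
d((-12, -8), (11, -21)) = 26.4197
d((-12, -8), (6, -21)) = 22.2036
d((11, -21), (6, -21)) = 5.0 <-- minimum

Closest pair: (11, -21) and (6, -21) with distance 5.0

The closest pair is (11, -21) and (6, -21) with Euclidean distance 5.0. For 7 points, brute-force pairwise comparison is shown above. For large n, the divide-and-conquer algorithm (sort by x, recurse on halves, check the dividing strip) achieves O(n log n).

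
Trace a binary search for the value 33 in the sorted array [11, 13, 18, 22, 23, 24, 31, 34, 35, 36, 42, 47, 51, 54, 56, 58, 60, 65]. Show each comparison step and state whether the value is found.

Binary search for 33 in [11, 13, 18, 22, 23, 24, 31, 34, 35, 36, 42, 47, 51, 54, 56, 58, 60, 65]:

lo=0, hi=17, mid=8, arr[mid]=35 -> 35 > 33, search left half
lo=0, hi=7, mid=3, arr[mid]=22 -> 22 < 33, search right half
lo=4, hi=7, mid=5, arr[mid]=24 -> 24 < 33, search right half
lo=6, hi=7, mid=6, arr[mid]=31 -> 31 < 33, search right half
lo=7, hi=7, mid=7, arr[mid]=34 -> 34 > 33, search left half
lo=7 > hi=6, target 33 not found

Binary search determines that 33 is not in the array after 5 comparisons. The search space was exhausted without finding the target.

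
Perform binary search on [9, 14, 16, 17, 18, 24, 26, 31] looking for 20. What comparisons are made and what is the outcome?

Binary search for 20 in [9, 14, 16, 17, 18, 24, 26, 31]:

lo=0, hi=7, mid=3, arr[mid]=17 -> 17 < 20, search right half
lo=4, hi=7, mid=5, arr[mid]=24 -> 24 > 20, search left half
lo=4, hi=4, mid=4, arr[mid]=18 -> 18 < 20, search right half
lo=5 > hi=4, target 20 not found

Binary search determines that 20 is not in the array after 3 comparisons. The search space was exhausted without finding the target.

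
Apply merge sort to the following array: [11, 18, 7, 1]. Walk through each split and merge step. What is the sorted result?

Merge sort trace:

Split: [11, 18, 7, 1] -> [11, 18] and [7, 1]
  Split: [11, 18] -> [11] and [18]
  Merge: [11] + [18] -> [11, 18]
  Split: [7, 1] -> [7] and [1]
  Merge: [7] + [1] -> [1, 7]
Merge: [11, 18] + [1, 7] -> [1, 7, 11, 18]

Final sorted array: [1, 7, 11, 18]

The merge sort proceeds by recursively splitting the array and merging sorted halves.
After all merges, the sorted array is [1, 7, 11, 18].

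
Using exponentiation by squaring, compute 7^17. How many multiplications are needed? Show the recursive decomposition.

Computing 7^17 by squaring (build up from 7^1; each line after the first costs one multiplication):

7^1 = 7
7^2 = (7^1)^2 = 7^2 = 49
7^4 = (7^2)^2 = 49^2 = 2401
7^8 = (7^4)^2 = 2401^2 = 5764801
7^16 = (7^8)^2 = 5764801^2 = 33232930569601
7^17 = 7 * 7^16 = 7 * 33232930569601 = 232630513987207

Result: 232630513987207
Multiplications needed: 5 (5 lines after 7^1)

7^17 = 232630513987207. Using exponentiation by squaring, this requires 5 multiplications. The key idea: if the exponent is even, square the half-power; if odd, multiply by the base once.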